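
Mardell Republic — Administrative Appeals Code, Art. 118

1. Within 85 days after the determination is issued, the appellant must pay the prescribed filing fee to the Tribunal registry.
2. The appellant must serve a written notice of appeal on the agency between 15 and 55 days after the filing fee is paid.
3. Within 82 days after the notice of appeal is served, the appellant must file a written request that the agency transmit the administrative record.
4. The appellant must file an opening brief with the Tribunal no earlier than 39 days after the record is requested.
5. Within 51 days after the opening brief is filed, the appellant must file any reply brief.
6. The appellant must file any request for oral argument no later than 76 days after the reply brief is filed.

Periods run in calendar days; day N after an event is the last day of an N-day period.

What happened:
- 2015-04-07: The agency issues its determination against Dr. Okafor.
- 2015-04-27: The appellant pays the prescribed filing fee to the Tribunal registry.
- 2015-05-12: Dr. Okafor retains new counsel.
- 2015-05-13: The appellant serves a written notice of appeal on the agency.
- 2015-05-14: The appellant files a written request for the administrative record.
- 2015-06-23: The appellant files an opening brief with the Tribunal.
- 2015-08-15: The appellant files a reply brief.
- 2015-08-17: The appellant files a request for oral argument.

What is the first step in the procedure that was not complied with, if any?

Step 1: 85 days after 2015-04-07 (when the determination is issued) is 2015-07-01; 2015-04-27 is within that limit.
Step 2: the window is 15–55 days after 2015-04-27 (when the filing fee is paid), so 2015-05-12 through 2015-06-21; done 2015-05-13, which is between those dates.
Step 3: 82 days after 2015-05-13 (when the notice of appeal is served) is 2015-08-03; completed 2015-05-14, before the deadline.
Step 4: the earliest permitted date is 39 days after 2015-05-14 (when the record is requested), i.e. 2015-06-22; done 2015-06-23 — permitted.
Step 5: 51 days after 2015-06-23 (when the opening brief is filed) is 2015-08-13; not done until 2015-08-15, 2 days after the deadline.
That is the first point of non-compliance.

Step 5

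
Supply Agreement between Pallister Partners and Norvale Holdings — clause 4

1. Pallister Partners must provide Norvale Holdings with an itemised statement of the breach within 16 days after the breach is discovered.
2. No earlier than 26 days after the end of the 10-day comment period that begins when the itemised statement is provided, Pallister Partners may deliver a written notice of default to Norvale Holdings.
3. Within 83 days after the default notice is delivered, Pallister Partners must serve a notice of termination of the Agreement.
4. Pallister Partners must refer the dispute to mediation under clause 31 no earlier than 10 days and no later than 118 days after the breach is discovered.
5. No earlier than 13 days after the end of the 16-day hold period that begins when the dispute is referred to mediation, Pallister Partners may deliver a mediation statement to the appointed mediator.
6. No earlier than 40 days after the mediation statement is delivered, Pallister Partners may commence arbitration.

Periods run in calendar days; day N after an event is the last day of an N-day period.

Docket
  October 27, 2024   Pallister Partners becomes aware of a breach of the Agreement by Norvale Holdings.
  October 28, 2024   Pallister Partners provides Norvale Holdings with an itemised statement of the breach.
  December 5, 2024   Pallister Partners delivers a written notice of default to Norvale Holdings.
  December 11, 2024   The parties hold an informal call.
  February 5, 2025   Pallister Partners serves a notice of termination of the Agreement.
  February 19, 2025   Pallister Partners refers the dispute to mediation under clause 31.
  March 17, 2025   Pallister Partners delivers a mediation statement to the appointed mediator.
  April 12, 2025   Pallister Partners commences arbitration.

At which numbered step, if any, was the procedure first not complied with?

Step 5

(1) due by October 27, 2024 + 16 days = November 12, 2024; October 28, 2024 is within that limit.
(2) permitted from November 7, 2024 + 26 days = December 3, 2024 onward; done December 5, 2024, after the minimum wait.
(3) due by December 5, 2024 + 83 days = February 26, 2025; completed February 5, 2025, before the deadline.
(4) the permitted window runs from October 27, 2024 + 10 = November 6, 2024 to October 27, 2024 + 118 = February 22, 2025; done February 19, 2025 — within the window.
(5) permitted from March 7, 2025 + 13 days = March 20, 2025 onward; acted on March 17, 2025, 3 days prematurely.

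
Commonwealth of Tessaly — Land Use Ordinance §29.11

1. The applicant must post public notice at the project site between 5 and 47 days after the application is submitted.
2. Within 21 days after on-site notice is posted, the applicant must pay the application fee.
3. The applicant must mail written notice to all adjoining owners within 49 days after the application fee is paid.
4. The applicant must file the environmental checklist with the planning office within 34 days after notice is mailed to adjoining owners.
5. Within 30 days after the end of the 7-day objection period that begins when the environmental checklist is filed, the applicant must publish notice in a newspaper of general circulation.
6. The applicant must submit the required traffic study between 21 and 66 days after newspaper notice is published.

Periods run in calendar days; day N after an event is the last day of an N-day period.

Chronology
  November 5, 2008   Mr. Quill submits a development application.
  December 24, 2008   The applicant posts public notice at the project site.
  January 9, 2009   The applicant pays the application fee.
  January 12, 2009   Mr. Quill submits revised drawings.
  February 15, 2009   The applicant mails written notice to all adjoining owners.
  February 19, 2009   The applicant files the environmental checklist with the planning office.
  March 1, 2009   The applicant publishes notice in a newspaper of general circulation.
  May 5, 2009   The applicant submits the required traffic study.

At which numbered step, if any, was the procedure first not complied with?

Step 1

(1) the permitted window runs from November 5, 2008 + 5 = November 10, 2008 to November 5, 2008 + 47 = December 22, 2008; December 24, 2008 is 2 days past the end of the window.
No need to go further; step 1 was not satisfied.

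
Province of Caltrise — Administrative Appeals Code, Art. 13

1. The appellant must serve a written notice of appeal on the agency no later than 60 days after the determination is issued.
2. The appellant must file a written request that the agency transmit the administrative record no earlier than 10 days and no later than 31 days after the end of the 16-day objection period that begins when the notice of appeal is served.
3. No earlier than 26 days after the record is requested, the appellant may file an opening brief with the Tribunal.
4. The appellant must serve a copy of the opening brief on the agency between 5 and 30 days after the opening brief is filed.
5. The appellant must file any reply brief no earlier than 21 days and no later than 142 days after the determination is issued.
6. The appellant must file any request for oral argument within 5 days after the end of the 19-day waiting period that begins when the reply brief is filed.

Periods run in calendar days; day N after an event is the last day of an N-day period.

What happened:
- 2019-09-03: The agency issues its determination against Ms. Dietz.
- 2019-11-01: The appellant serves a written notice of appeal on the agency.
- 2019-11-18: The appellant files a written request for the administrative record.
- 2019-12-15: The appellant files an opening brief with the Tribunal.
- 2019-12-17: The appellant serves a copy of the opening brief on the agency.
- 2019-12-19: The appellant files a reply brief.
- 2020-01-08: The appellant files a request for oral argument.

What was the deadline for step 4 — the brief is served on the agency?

Step 4 runs from 2019-12-15, when the opening brief is filed. The window is 5–30 days after 2019-12-15; it closes on 2020-01-14.

2020-01-14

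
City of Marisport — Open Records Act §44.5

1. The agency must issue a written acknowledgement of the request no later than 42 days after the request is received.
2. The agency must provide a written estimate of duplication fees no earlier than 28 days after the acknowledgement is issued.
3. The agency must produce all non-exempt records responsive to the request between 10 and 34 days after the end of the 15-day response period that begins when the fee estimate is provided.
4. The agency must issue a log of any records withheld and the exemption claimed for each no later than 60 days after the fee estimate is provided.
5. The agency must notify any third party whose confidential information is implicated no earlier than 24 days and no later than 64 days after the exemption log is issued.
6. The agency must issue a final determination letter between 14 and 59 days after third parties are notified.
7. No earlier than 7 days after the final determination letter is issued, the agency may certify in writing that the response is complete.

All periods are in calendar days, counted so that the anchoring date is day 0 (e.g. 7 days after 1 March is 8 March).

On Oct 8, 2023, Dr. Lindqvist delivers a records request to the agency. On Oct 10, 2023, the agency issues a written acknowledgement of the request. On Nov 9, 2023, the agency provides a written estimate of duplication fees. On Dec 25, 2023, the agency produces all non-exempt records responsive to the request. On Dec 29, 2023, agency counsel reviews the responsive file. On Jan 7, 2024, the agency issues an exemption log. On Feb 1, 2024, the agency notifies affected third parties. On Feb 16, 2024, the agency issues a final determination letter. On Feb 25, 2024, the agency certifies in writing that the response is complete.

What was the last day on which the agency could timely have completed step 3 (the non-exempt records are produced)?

Dec 28, 2023

The fee estimate is provided on Nov 9, 2023; the 15-day response period therefore ends Nov 24, 2023, and step 3 runs from that date. The window is 10–34 days after Nov 24, 2023; it closes on Dec 28, 2023.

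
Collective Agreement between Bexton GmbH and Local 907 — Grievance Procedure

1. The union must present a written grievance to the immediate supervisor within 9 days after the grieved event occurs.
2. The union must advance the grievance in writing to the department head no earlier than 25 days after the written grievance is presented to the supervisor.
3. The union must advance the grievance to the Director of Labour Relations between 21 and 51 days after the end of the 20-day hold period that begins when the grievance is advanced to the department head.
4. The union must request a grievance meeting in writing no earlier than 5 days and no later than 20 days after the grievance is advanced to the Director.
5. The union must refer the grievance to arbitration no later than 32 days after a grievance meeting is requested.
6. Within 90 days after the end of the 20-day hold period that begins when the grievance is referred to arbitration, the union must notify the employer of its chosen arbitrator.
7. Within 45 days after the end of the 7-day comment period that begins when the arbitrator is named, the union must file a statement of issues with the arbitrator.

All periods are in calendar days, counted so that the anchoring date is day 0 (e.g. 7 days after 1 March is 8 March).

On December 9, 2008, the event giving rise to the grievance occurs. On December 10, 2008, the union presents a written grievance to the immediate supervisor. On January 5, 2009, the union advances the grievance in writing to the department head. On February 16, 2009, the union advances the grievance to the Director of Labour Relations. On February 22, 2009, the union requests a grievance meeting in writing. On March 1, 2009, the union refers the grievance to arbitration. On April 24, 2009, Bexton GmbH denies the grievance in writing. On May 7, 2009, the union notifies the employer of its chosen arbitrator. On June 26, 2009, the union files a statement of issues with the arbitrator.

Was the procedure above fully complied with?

Yes

Step 1 — counting 9 days from December 9, 2008 (when the grieved event occurs) gives a deadline of December 18, 2008; completed December 10, 2008, before the deadline.
Step 2 — must wait 25 days from December 10, 2008 (when the written grievance is presented to the supervisor), so not before January 4, 2009; done January 5, 2009, after the minimum wait.
Step 3 — 21 and 51 days from January 25, 2009 (end of the 20-day hold period, which began when the grievance is advanced to the department head on January 5, 2009) are February 15, 2009 and March 17, 2009 respectively; done February 16, 2009 — within the window.
Step 4 — 5 and 20 days from February 16, 2009 (when the grievance is advanced to the Director) are February 21, 2009 and March 8, 2009 respectively; February 22, 2009 falls inside that range.
Step 5 — counting 32 days from February 22, 2009 (when a grievance meeting is requested) gives a deadline of March 26, 2009; completed March 1, 2009, before the deadline.
Step 6 — counting 90 days from March 21, 2009 (end of the 20-day hold period, which began when the grievance is referred to arbitration on March 1, 2009) gives a deadline of June 19, 2009; May 7, 2009 is within that limit.
Step 7 — counting 45 days from May 14, 2009 (end of the 7-day comment period, which began when the arbitrator is named on May 7, 2009) gives a deadline of June 28, 2009; completed June 26, 2009, before the deadline.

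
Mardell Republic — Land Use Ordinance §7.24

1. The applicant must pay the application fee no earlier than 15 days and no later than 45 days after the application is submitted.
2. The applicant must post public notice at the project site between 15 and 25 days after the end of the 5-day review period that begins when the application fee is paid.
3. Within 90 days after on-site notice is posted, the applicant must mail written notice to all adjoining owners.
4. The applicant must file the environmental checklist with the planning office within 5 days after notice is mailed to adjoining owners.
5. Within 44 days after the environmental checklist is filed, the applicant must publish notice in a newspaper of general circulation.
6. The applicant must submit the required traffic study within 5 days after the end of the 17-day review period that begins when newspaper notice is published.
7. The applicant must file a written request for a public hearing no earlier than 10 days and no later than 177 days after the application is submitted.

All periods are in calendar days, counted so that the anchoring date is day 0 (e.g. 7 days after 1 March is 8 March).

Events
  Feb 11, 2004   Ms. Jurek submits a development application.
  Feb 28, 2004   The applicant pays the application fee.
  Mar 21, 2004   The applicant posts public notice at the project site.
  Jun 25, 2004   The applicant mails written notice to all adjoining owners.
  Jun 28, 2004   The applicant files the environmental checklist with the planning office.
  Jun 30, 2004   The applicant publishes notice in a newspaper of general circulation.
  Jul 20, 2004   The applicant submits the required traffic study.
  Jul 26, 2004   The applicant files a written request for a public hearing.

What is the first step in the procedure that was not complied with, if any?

Step 1: the window is 15–45 days after Feb 11, 2004 (when the application is submitted), so Feb 26, 2004 through Mar 27, 2004; done Feb 28, 2004, which is between those dates.
Step 2: the window is 15–25 days after Mar 4, 2004 (end of the 5-day review period, which began when the application fee is paid on Feb 28, 2004), so Mar 19, 2004 through Mar 29, 2004; done Mar 21, 2004, which is between those dates.
Step 3: 90 days after Mar 21, 2004 (when on-site notice is posted) is Jun 19, 2004; done Jun 25, 2004 — 6 days late.
The analysis stops there.

Step 3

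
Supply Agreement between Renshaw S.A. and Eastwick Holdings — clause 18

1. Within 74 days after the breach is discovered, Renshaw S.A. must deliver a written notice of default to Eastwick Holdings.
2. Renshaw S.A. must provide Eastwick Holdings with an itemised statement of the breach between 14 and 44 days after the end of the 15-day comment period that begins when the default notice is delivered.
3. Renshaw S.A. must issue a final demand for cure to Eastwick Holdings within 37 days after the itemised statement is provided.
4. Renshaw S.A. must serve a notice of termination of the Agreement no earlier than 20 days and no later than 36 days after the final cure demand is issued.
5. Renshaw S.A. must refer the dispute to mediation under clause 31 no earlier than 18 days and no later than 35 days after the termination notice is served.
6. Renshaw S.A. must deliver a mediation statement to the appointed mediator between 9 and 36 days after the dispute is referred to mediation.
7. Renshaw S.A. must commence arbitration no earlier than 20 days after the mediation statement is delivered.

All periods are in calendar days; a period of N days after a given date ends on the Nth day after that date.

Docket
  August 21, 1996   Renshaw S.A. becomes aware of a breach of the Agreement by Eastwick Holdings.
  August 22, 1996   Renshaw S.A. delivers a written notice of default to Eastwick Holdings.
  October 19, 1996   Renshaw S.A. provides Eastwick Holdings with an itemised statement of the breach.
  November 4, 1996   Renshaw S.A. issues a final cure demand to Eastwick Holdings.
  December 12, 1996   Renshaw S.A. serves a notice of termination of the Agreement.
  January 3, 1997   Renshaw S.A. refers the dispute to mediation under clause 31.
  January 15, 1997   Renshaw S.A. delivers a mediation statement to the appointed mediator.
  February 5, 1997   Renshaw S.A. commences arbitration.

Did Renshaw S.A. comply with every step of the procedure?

Step 1: 74 days after August 21, 1996 (when the breach is discovered) is November 3, 1996; done August 22, 1996 — timely.
Step 2: the window is 14–44 days after September 6, 1996 (end of the 15-day comment period, which began when the default notice is delivered on August 22, 1996), so September 20, 1996 through October 20, 1996; October 19, 1996 falls inside that range.
Step 3: 37 days after October 19, 1996 (when the itemised statement is provided) is November 25, 1996; done November 4, 1996 — timely.
Step 4: the window is 20–36 days after November 4, 1996 (when the final cure demand is issued), so November 24, 1996 through December 10, 1996; December 12, 1996 is 2 days past the end of the window.
Later steps need not be reached.

No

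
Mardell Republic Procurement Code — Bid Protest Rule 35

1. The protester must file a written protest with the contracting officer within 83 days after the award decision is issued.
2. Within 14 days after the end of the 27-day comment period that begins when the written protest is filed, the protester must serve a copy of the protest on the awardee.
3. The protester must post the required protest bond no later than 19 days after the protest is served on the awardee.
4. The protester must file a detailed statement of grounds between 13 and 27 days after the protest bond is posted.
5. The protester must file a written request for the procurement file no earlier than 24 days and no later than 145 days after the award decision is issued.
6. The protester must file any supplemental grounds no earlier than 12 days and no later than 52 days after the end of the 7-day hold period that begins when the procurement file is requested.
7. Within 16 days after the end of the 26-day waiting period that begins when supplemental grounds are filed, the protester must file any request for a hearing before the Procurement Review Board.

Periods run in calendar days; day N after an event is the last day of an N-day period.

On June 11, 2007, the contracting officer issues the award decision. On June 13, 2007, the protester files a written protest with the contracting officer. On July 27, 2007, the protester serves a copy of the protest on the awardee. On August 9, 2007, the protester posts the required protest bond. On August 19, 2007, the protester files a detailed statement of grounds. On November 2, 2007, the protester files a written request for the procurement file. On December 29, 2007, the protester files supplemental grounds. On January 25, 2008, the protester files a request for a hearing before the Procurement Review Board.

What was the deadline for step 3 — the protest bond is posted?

August 15, 2007

Step 3 runs from July 27, 2007, when the protest is served on the awardee. 19 days after July 27, 2007 is August 15, 2007.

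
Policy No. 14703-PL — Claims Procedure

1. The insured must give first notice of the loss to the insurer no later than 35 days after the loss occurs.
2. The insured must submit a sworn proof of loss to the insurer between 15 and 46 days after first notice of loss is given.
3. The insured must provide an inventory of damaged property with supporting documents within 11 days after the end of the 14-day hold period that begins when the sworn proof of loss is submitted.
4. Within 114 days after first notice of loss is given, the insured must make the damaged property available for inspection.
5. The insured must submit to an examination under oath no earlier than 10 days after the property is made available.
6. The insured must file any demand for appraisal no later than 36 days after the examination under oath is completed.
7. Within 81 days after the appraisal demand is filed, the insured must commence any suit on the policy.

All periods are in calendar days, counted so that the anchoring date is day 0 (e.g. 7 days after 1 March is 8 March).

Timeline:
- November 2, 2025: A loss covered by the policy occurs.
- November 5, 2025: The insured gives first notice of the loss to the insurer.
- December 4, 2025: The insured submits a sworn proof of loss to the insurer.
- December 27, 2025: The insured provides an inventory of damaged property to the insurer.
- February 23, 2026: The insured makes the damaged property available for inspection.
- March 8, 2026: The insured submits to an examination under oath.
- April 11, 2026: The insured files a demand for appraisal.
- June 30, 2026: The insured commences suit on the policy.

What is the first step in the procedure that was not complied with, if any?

Step 1 — counting 35 days from November 2, 2025 (when the loss occurs) gives a deadline of December 7, 2025; November 5, 2025 is within that limit.
Step 2 — 15 and 46 days from November 5, 2025 (when first notice of loss is given) are November 20, 2025 and December 21, 2025 respectively; December 4, 2025 falls inside that range.
Step 3 — counting 11 days from December 18, 2025 (end of the 14-day hold period, which began when the sworn proof of loss is submitted on December 4, 2025) gives a deadline of December 29, 2025; done December 27, 2025 — timely.
Step 4 — counting 114 days from November 5, 2025 (when first notice of loss is given) gives a deadline of February 27, 2026; done February 23, 2026 — timely.
Step 5 — must wait 10 days from February 23, 2026 (when the property is made available), so not before March 5, 2026; done March 8, 2026, after the minimum wait.
Step 6 — counting 36 days from March 8, 2026 (when the examination under oath is completed) gives a deadline of April 13, 2026; done April 11, 2026 — timely.
Step 7 — counting 81 days from April 11, 2026 (when the appraisal demand is filed) gives a deadline of July 1, 2026; June 30, 2026 is within that limit.

None — every step was satisfied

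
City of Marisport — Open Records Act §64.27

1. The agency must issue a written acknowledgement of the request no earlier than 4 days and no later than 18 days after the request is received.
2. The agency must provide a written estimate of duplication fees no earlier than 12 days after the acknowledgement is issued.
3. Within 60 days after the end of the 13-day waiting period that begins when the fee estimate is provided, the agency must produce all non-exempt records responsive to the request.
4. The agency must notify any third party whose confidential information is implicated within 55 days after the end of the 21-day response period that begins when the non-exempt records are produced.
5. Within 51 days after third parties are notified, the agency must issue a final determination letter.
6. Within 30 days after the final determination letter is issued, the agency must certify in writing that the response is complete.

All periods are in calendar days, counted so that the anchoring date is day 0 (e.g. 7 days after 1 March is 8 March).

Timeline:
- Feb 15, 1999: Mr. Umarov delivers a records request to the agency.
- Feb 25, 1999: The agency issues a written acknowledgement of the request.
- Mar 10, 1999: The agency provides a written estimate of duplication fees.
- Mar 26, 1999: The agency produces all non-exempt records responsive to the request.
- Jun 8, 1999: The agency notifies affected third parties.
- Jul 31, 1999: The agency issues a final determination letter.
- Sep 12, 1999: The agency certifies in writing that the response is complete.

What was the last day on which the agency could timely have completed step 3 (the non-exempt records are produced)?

May 22, 1999

The fee estimate is provided on Mar 10, 1999; the 13-day waiting period therefore ends Mar 23, 1999, and step 3 runs from that date. 60 days after Mar 23, 1999 is May 22, 1999.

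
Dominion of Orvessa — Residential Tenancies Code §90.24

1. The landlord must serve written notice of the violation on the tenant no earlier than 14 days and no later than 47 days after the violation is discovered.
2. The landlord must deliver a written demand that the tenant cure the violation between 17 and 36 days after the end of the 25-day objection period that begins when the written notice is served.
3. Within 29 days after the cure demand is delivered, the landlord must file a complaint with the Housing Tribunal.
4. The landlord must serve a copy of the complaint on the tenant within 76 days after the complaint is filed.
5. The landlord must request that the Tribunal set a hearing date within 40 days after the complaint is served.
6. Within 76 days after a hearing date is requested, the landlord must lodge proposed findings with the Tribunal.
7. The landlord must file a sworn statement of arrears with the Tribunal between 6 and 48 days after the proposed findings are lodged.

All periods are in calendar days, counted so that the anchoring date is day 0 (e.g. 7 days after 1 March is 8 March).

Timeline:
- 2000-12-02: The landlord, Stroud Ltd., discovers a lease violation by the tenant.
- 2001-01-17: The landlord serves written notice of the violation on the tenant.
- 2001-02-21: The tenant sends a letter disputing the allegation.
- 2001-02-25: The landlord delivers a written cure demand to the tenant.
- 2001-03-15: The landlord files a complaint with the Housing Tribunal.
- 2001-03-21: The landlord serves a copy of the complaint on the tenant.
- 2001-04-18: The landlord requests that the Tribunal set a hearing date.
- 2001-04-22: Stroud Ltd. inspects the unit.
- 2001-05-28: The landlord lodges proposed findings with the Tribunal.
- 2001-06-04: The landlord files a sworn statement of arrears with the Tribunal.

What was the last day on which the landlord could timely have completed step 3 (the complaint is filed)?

2001-03-26

Step 3 runs from 2001-02-25, when the cure demand is delivered. 29 days after 2001-02-25 is 2001-03-26.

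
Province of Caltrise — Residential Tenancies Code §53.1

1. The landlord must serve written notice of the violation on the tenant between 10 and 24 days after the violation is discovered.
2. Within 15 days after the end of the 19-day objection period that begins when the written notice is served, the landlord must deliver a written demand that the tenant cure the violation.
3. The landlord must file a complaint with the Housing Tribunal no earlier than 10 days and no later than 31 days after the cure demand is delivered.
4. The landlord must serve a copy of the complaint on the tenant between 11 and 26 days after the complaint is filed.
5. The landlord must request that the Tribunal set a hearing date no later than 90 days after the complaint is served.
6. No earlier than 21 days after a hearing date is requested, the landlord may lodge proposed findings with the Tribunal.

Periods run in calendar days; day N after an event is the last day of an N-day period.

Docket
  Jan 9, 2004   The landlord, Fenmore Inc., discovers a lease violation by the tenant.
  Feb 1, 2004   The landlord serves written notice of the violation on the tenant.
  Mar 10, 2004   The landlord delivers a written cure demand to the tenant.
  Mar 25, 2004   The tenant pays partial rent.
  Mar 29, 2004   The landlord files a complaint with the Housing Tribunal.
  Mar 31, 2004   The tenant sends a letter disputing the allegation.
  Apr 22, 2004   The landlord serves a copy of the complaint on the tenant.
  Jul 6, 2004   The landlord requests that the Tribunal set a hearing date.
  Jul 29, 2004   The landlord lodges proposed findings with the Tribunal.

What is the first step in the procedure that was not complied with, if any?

Step 1 — 10 and 24 days from Jan 9, 2004 (when the violation is discovered) are Jan 19, 2004 and Feb 2, 2004 respectively; Feb 1, 2004 falls inside that range.
Step 2 — counting 15 days from Feb 20, 2004 (end of the 19-day objection period, which began when the written notice is served on Feb 1, 2004) gives a deadline of Mar 6, 2004; not done until Mar 10, 2004, 4 days after the deadline.
The analysis stops there.

Step 2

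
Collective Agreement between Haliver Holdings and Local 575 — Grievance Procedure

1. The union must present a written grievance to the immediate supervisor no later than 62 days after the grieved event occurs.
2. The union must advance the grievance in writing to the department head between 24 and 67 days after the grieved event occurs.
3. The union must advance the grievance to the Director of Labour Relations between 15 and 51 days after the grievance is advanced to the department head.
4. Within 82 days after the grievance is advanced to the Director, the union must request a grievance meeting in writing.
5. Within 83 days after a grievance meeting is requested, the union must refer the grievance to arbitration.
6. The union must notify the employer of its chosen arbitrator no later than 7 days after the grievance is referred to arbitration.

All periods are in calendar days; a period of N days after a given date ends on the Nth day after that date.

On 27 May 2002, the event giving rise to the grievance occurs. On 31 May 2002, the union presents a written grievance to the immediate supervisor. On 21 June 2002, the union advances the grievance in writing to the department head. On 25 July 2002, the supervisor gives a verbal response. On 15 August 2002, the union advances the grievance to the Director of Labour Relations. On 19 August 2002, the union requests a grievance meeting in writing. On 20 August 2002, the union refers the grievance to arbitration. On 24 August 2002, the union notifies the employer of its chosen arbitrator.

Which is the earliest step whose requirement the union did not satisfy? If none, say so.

Step 1: 62 days after 27 May 2002 (when the grieved event occurs) is 28 July 2002; completed 31 May 2002, before the deadline.
Step 2: the window is 24–67 days after 27 May 2002 (when the grieved event occurs), so 20 June 2002 through 2 August 2002; done 21 June 2002, which is between those dates.
Step 3: the window is 15–51 days after 21 June 2002 (when the grievance is advanced to the department head), so 6 July 2002 through 11 August 2002; 15 August 2002 is 4 days past the end of the window.

Step 3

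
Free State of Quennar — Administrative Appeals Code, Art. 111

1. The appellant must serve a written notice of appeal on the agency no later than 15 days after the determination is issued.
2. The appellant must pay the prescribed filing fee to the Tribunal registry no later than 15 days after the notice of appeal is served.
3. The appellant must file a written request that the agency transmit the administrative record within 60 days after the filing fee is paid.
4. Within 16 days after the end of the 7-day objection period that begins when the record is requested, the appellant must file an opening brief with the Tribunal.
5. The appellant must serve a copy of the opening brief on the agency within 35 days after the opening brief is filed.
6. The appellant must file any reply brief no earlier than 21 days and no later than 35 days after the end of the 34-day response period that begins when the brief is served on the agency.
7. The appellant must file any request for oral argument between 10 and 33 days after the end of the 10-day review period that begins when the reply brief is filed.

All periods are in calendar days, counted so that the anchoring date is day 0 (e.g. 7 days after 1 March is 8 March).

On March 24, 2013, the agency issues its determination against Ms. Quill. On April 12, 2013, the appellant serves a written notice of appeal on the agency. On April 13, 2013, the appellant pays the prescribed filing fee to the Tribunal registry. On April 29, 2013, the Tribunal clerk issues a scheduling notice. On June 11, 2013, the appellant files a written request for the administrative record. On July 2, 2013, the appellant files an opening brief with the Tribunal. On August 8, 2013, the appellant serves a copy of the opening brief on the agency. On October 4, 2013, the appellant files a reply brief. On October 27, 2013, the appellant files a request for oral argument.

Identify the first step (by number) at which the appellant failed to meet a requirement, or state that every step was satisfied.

Step 1 — counting 15 days from March 24, 2013 (when the determination is issued) gives a deadline of April 8, 2013; April 12, 2013 misses that deadline by 4 days.
The analysis stops there.

Step 1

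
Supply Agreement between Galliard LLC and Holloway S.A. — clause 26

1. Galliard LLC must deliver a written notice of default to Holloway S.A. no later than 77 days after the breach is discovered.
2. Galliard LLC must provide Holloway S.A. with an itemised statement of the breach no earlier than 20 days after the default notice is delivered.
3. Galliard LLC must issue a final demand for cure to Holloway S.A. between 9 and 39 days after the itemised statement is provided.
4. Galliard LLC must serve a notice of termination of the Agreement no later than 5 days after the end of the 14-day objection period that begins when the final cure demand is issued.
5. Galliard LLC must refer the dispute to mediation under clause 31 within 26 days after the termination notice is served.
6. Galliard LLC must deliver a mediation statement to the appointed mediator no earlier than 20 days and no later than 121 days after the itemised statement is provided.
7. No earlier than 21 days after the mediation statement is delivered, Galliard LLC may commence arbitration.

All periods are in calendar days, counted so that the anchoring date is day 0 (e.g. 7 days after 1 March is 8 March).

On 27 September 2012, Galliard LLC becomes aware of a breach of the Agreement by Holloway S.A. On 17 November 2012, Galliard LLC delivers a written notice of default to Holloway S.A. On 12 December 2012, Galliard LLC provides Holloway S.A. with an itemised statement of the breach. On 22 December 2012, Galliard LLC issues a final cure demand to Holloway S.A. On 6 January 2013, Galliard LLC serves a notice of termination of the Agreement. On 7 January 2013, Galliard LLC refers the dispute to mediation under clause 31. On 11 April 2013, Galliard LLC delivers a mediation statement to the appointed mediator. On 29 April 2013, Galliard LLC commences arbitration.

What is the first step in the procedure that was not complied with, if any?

Step 7

Step 1: 77 days after 27 September 2012 (when the breach is discovered) is 13 December 2012; completed 17 November 2012, before the deadline.
Step 2: the earliest permitted date is 20 days after 17 November 2012 (when the default notice is delivered), i.e. 7 December 2012; done 12 December 2012 — permitted.
Step 3: the window is 9–39 days after 12 December 2012 (when the itemised statement is provided), so 21 December 2012 through 20 January 2013; done 22 December 2012 — within the window.
Step 4: 5 days after 5 January 2013 (end of the 14-day objection period, which began when the final cure demand is issued on 22 December 2012) is 10 January 2013; completed 6 January 2013, before the deadline.
Step 5: 26 days after 6 January 2013 (when the termination notice is served) is 1 February 2013; done 7 January 2013 — timely.
Step 6: the window is 20–121 days after 12 December 2012 (when the itemised statement is provided), so 1 January 2013 through 12 April 2013; 11 April 2013 falls inside that range.
Step 7: the earliest permitted date is 21 days after 11 April 2013 (when the mediation statement is delivered), i.e. 2 May 2013; acted on 29 April 2013, 3 days prematurely.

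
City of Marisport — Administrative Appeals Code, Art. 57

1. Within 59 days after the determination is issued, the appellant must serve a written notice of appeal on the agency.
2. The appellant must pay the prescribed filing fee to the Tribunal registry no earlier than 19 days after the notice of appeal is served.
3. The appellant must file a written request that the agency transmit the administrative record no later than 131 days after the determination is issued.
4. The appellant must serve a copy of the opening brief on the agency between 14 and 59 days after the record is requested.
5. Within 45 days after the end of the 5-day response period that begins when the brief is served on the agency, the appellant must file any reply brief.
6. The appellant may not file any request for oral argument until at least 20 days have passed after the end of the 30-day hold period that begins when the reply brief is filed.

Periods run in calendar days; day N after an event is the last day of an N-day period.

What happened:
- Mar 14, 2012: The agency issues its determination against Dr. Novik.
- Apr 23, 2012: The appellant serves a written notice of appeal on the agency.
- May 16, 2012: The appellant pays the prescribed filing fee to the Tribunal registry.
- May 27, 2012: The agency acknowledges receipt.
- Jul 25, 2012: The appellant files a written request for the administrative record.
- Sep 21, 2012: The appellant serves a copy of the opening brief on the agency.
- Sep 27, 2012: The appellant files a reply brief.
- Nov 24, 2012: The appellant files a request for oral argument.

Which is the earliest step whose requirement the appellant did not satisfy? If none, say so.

Step 1: 59 days after Mar 14, 2012 (when the determination is issued) is May 12, 2012; completed Apr 23, 2012, before the deadline.
Step 2: the earliest permitted date is 19 days after Apr 23, 2012 (when the notice of appeal is served), i.e. May 12, 2012; done May 16, 2012, after the minimum wait.
Step 3: 131 days after Mar 14, 2012 (when the determination is issued) is Jul 23, 2012; Jul 25, 2012 misses that deadline by 2 days.
Later steps need not be reached.

Step 3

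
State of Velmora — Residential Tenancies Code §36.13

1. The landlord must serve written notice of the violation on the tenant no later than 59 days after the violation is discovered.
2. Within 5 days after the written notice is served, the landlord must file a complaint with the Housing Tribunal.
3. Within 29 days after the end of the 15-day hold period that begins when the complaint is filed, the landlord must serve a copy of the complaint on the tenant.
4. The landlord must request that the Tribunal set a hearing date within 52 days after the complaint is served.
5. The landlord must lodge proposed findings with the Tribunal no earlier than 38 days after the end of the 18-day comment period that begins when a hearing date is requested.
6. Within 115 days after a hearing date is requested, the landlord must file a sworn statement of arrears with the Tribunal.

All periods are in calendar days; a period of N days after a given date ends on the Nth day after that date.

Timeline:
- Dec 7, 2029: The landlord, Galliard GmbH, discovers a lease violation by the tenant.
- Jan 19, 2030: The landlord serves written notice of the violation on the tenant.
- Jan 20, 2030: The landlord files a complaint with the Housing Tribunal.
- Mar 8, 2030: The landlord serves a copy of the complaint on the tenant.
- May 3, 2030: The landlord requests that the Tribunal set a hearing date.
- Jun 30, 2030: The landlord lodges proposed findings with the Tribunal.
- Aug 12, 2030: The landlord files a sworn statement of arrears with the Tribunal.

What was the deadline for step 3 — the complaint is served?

Mar 5, 2030

The complaint is filed on Jan 20, 2030; the 15-day hold period therefore ends Feb 4, 2030, and step 3 runs from that date. 29 days after Feb 4, 2030 is Mar 5, 2030.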